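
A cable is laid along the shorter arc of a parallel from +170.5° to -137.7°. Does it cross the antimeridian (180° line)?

Yes

Naïve |-137.7 − 170.5| = 308.2° > 180°, so the shorter arc goes the other way round — across 180°.
Signed shortest Δλ = ((-137.7 − 170.5 + 180) mod 360) − 180 = 51.8°.
Going east by 51.8° from +170.5° passes through 180° before reaching -137.7°.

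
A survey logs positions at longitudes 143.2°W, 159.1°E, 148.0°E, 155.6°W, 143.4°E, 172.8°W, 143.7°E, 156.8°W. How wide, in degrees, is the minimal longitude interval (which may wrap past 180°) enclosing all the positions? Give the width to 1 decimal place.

73.4°

Sort the longitudes: -172.8°, -156.8°, -155.6°, -143.2°, +143.4°, +143.7°, +148.0°, +159.1°.
Eastward gaps between consecutive values (wrapping around): 16.0°, 1.2°, 12.4°, 286.6°, 0.3°, 4.3°, 11.1°, 28.1°.
Largest gap = 286.6° ⇒ minimal covering band is its complement: 360° − 286.6° = 73.4°.
Band runs from +143.4° eastward to -143.2°, crossing the antimeridian.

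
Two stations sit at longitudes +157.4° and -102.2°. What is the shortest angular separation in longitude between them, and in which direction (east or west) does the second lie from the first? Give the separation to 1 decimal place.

Raw difference: -102.2 − 157.4 = -259.6°.
Normalise into (−180°, 180°]: -259.6° + 360° = 100.4°.
Positive ⇒ the second point lies to the east; separation 100.4°.

100.4° east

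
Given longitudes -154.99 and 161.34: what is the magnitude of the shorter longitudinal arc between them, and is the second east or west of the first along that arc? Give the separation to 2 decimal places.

43.67° west

Raw difference: 161.34 − -154.99 = 316.33°.
Normalise into (−180°, 180°]: 316.33° − 360° = -43.67°.
Negative ⇒ the second point lies to the west; separation 43.67°.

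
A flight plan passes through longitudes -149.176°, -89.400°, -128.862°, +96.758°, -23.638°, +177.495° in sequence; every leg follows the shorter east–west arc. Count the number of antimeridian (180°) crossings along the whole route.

Leg 1: -149.176° → -89.400°, shortest Δλ = 59.776° (east) — does not cross 180°.
Leg 2: -89.400° → -128.862°, shortest Δλ = -39.462° (west) — does not cross 180°.
Leg 3: -128.862° → +96.758°, shortest Δλ = -134.38° (west) — crosses 180°.
Leg 4: +96.758° → -23.638°, shortest Δλ = -120.396° (west) — does not cross 180°.
Leg 5: -23.638° → +177.495°, shortest Δλ = -158.867° (west) — crosses 180°.
Total crossings: 2.

2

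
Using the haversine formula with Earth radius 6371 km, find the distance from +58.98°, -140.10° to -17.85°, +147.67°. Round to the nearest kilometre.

Δλ = 147.67 − -140.10 = 287.77°; wrapped into (−180°, 180°]: -72.23°.
Δφ = -17.85 − 58.98 = -76.83°.
a = sin²(Δφ/2) + cos φ₁ · cos φ₂ · sin²(Δλ/2) = 0.556490.
c = 2·atan2(√a, √(1−a)) = 1.68402 rad → d = 6371·c ≈ 10728.88 km.

10729 km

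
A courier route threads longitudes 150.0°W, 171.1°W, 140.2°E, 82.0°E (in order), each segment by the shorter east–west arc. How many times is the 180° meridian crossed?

Leg 1: -150.0° → -171.1°, shortest Δλ = -21.1° (west) — does not cross 180°.
Leg 2: -171.1° → +140.2°, shortest Δλ = -48.7° (west) — crosses 180°.
Leg 3: +140.2° → +82.0°, shortest Δλ = -58.2° (west) — does not cross 180°.
Total crossings: 1.

1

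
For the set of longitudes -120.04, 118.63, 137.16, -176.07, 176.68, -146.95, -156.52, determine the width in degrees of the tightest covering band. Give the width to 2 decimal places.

121.33°

Sort the longitudes: -176.07°, -156.52°, -146.95°, -120.04°, +118.63°, +137.16°, +176.68°.
Eastward gaps between consecutive values (wrapping around): 19.55°, 9.57°, 26.91°, 238.67°, 18.53°, 39.52°, 7.25°.
Largest gap = 238.67° ⇒ minimal covering band is its complement: 360° − 238.67° = 121.33°.
Band runs from +118.63° eastward to -120.04°, crossing the antimeridian.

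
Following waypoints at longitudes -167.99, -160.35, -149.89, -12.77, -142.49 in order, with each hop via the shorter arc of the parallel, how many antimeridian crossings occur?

0

Leg 1: -167.99° → -160.35°, shortest Δλ = 7.64° (east) — does not cross 180°.
Leg 2: -160.35° → -149.89°, shortest Δλ = 10.46° (east) — does not cross 180°.
Leg 3: -149.89° → -12.77°, shortest Δλ = 137.12° (east) — does not cross 180°.
Leg 4: -12.77° → -142.49°, shortest Δλ = -129.72° (west) — does not cross 180°.
Total crossings: 0.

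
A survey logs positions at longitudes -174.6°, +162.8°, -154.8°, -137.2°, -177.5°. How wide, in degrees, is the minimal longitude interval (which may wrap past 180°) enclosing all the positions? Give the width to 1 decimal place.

60.0°

Sort the longitudes: -177.5°, -174.6°, -154.8°, -137.2°, +162.8°.
Eastward gaps between consecutive values (wrapping around): 2.9°, 19.8°, 17.6°, 300.0°, 19.7°.
Largest gap = 300.0° ⇒ minimal covering band is its complement: 360° − 300.0° = 60.0°.
Band runs from +162.8° eastward to -137.2°, crossing the antimeridian.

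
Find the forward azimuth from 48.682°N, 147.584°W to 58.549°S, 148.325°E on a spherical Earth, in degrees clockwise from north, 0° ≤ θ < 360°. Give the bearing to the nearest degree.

Δλ = 148.325 − -147.584 = 295.909°; wrapped into (−180°, 180°]: -64.091°.
θ = atan2( sin Δλ · cos φ₂ , cos φ₁ · sin φ₂ − sin φ₁ · cos φ₂ · cos Δλ )
  = atan2(-0.46933, -0.73447) = -147.421° → normalised to [0°, 360°): 212.579°.

213°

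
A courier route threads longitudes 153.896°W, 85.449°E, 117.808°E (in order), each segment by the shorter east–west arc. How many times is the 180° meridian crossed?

1

Leg 1: -153.896° → +85.449°, shortest Δλ = -120.655° (west) — crosses 180°.
Leg 2: +85.449° → +117.808°, shortest Δλ = 32.359° (east) — does not cross 180°.
Total crossings: 1.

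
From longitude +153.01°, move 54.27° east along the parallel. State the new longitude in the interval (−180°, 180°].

-152.72°

Start at +153.01°; shift +54.27° → +207.28°.
+207.28° lies outside (−180°, 180°]; subtract 360° → -152.72°.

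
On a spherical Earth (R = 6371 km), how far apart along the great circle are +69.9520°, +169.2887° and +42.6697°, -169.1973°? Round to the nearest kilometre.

3269 km

Δλ = -169.1973 − 169.2887 = -338.4860°; wrapped into (−180°, 180°]: 21.5140°.
Δφ = 42.6697 − 69.9520 = -27.2823°.
a = sin²(Δφ/2) + cos φ₁ · cos φ₂ · sin²(Δλ/2) = 0.064401.
c = 2·atan2(√a, √(1−a)) = 0.51316 rad → d = 6371·c ≈ 3269.34 km.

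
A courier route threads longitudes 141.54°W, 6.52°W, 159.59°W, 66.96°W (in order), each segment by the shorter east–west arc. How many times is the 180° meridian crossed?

0

Leg 1: -141.54° → -6.52°, shortest Δλ = 135.02° (east) — does not cross 180°.
Leg 2: -6.52° → -159.59°, shortest Δλ = -153.07° (west) — does not cross 180°.
Leg 3: -159.59° → -66.96°, shortest Δλ = 92.63° (east) — does not cross 180°.
Total crossings: 0.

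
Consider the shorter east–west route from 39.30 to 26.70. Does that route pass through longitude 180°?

Signed shortest Δλ = ((26.70 − 39.30 + 180) mod 360) − 180 = -12.6°.
Going west by 12.6° from +39.30° reaches +26.70° without touching 180°.

No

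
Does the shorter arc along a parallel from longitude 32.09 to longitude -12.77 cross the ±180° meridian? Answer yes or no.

No

Signed shortest Δλ = ((-12.77 − 32.09 + 180) mod 360) − 180 = -44.86°.
Going west by 44.86° from +32.09° reaches -12.77° without touching 180°.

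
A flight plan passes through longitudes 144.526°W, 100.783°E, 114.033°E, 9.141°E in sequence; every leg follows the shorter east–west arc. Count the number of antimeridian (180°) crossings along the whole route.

1

Leg 1: -144.526° → +100.783°, shortest Δλ = -114.691° (west) — crosses 180°.
Leg 2: +100.783° → +114.033°, shortest Δλ = 13.25° (east) — does not cross 180°.
Leg 3: +114.033° → +9.141°, shortest Δλ = -104.892° (west) — does not cross 180°.
Total crossings: 1.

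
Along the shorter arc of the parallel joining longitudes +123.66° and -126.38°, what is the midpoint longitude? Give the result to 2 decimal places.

Signed shortest Δλ from +123.66° to -126.38° is +109.96°.
Midpoint longitude = +123.66° + (+109.96°)/2 = +123.66° + 54.98° = +178.64°.
(The naïve average (+123.66 + -126.38)/2 = -1.36° is on the wrong side of the globe.)

+178.64°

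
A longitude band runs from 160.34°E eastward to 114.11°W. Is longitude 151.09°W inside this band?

Band width going east from +160.34° to -114.11°: ((-114.11 − 160.34) mod 360) = 85.55°.
Offset of -151.09° east of the west edge: ((-151.09 − 160.34) mod 360) = 48.57°.
48.57° ≤ 85.55° ⇒ inside.

Yes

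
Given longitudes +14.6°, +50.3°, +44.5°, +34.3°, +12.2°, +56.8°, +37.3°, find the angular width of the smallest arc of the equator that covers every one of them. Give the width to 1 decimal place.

Sort the longitudes: +12.2°, +14.6°, +34.3°, +37.3°, +44.5°, +50.3°, +56.8°.
Eastward gaps between consecutive values (wrapping around): 2.4°, 19.7°, 3.0°, 7.2°, 5.8°, 6.5°, 315.4°.
Largest gap = 315.4° ⇒ minimal covering band is its complement: 360° − 315.4° = 44.6°.
Band runs from +12.2° eastward to +56.8°.

44.6°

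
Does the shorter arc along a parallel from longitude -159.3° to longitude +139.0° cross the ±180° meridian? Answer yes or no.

Yes

Naïve |139.0 − -159.3| = 298.3° > 180°, so the shorter arc goes the other way round — across 180°.
Signed shortest Δλ = ((139.0 − -159.3 + 180) mod 360) − 180 = -61.7°.
Going west by 61.7° from -159.3° passes through 180° before reaching +139.0°.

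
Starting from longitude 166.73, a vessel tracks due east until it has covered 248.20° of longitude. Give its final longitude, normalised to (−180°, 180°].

+54.93°

Start at +166.73°; shift +248.20° → +414.93°.
+414.93° lies outside (−180°, 180°]; subtract 360° → +54.93°.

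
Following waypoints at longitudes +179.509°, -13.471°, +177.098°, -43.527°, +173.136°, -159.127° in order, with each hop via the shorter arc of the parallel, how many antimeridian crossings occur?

Leg 1: +179.509° → -13.471°, shortest Δλ = 167.02° (east) — crosses 180°.
Leg 2: -13.471° → +177.098°, shortest Δλ = -169.431° (west) — crosses 180°.
Leg 3: +177.098° → -43.527°, shortest Δλ = 139.375° (east) — crosses 180°.
Leg 4: -43.527° → +173.136°, shortest Δλ = -143.337° (west) — crosses 180°.
Leg 5: +173.136° → -159.127°, shortest Δλ = 27.737° (east) — crosses 180°.
Total crossings: 5.

5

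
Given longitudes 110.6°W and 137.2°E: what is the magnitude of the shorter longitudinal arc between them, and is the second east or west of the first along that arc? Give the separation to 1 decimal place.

Raw difference: 137.2 − -110.6 = 247.8°.
Normalise into (−180°, 180°]: 247.8° − 360° = -112.2°.
Negative ⇒ the second point lies to the west; separation 112.2°.

112.2° west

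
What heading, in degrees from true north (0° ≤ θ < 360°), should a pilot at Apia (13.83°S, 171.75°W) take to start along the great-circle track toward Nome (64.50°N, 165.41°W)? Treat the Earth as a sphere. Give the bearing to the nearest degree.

3°

Δλ = -165.41 − -171.75 = 6.34°.
θ = atan2( sin Δλ · cos φ₂ , cos φ₁ · sin φ₂ − sin φ₁ · cos φ₂ · cos Δλ )
  = atan2(0.04754, 0.97870) = 2.781° → normalised to [0°, 360°): 2.781°.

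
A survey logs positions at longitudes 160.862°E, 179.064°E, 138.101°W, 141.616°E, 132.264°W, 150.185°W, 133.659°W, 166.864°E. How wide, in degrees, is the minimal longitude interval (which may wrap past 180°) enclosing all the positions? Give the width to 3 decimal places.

86.120°

Sort the longitudes: -150.185°, -138.101°, -133.659°, -132.264°, +141.616°, +160.862°, +166.864°, +179.064°.
Eastward gaps between consecutive values (wrapping around): 12.084°, 4.442°, 1.395°, 273.880°, 19.246°, 6.002°, 12.200°, 30.751°.
Largest gap = 273.880° ⇒ minimal covering band is its complement: 360° − 273.880° = 86.120°.
Band runs from +141.616° eastward to -132.264°, crossing the antimeridian.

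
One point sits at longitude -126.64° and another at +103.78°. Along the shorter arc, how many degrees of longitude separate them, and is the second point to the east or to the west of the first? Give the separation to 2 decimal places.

Raw difference: 103.78 − -126.64 = 230.42°.
Normalise into (−180°, 180°]: 230.42° − 360° = -129.58°.
Negative ⇒ the second point lies to the west; separation 129.58°.

129.58° west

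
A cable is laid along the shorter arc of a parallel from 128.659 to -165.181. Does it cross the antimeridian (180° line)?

Naïve |-165.181 − 128.659| = 293.84° > 180°, so the shorter arc goes the other way round — across 180°.
Signed shortest Δλ = ((-165.181 − 128.659 + 180) mod 360) − 180 = 66.16°.
Going east by 66.16° from +128.659° passes through 180° before reaching -165.181°.

Yes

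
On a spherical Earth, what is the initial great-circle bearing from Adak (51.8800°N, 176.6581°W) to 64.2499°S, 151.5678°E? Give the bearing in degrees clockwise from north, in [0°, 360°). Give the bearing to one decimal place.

195.1°

Δλ = 151.5678 − -176.6581 = 328.2259°; wrapped into (−180°, 180°]: -31.7741°.
θ = atan2( sin Δλ · cos φ₂ , cos φ₁ · sin φ₂ − sin φ₁ · cos φ₂ · cos Δλ )
  = atan2(-0.22877, -0.84657) = -164.878° → normalised to [0°, 360°): 195.122°.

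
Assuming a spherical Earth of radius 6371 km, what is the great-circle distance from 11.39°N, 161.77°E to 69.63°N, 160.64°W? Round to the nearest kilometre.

Δλ = -160.64 − 161.77 = -322.41°; wrapped into (−180°, 180°]: 37.59°.
Δφ = 69.63 − 11.39 = 58.24°.
a = sin²(Δφ/2) + cos φ₁ · cos φ₂ · sin²(Δλ/2) = 0.272239.
c = 2·atan2(√a, √(1−a)) = 1.09784 rad → d = 6371·c ≈ 6994.32 km.

6994 km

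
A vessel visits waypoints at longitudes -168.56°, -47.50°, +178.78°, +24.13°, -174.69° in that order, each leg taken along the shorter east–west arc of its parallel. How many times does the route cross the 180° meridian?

Leg 1: -168.56° → -47.50°, shortest Δλ = 121.06° (east) — does not cross 180°.
Leg 2: -47.50° → +178.78°, shortest Δλ = -133.72° (west) — crosses 180°.
Leg 3: +178.78° → +24.13°, shortest Δλ = -154.65° (west) — does not cross 180°.
Leg 4: +24.13° → -174.69°, shortest Δλ = 161.18° (east) — crosses 180°.
Total crossings: 2.

2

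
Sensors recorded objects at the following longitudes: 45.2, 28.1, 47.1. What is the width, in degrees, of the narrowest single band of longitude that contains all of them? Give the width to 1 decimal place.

Sort the longitudes: +28.1°, +45.2°, +47.1°.
Eastward gaps between consecutive values (wrapping around): 17.1°, 1.9°, 341.0°.
Largest gap = 341.0° ⇒ minimal covering band is its complement: 360° − 341.0° = 19.0°.
Band runs from +28.1° eastward to +47.1°.

19.0°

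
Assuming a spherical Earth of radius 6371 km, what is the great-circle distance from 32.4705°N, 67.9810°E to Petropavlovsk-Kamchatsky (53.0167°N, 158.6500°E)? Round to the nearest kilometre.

Δλ = 158.6500 − 67.9810 = 90.6690°.
Δφ = 53.0167 − 32.4705 = 20.5462°.
a = sin²(Δφ/2) + cos φ₁ · cos φ₂ · sin²(Δλ/2) = 0.288536.
c = 2·atan2(√a, √(1−a)) = 1.13412 rad → d = 6371·c ≈ 7225.49 km.

7225 km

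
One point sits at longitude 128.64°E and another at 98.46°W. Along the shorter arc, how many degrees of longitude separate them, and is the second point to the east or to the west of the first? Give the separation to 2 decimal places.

Raw difference: -98.46 − 128.64 = -227.1°.
Normalise into (−180°, 180°]: -227.1° + 360° = 132.9°.
Positive ⇒ the second point lies to the east; separation 132.90°.

132.90° east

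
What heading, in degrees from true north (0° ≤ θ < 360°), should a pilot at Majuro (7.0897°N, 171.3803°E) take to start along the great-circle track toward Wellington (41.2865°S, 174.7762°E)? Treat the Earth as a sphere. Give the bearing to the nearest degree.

177°

Δλ = 174.7762 − 171.3803 = 3.3959°.
θ = atan2( sin Δλ · cos φ₂ , cos φ₁ · sin φ₂ − sin φ₁ · cos φ₂ · cos Δλ )
  = atan2(0.04451, -0.74736) = 176.592° → normalised to [0°, 360°): 176.592°.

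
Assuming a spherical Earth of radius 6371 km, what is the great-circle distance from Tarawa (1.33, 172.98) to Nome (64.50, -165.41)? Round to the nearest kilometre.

7238 km

Δλ = -165.41 − 172.98 = -338.39°; wrapped into (−180°, 180°]: 21.61°.
Δφ = 64.50 − 1.33 = 63.17°.
a = sin²(Δφ/2) + cos φ₁ · cos φ₂ · sin²(Δλ/2) = 0.289453.
c = 2·atan2(√a, √(1−a)) = 1.13615 rad → d = 6371·c ≈ 7238.39 km.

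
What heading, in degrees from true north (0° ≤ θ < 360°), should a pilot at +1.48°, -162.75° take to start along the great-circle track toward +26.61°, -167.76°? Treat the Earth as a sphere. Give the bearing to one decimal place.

Δλ = -167.76 − -162.75 = -5.01°.
θ = atan2( sin Δλ · cos φ₂ , cos φ₁ · sin φ₂ − sin φ₁ · cos φ₂ · cos Δλ )
  = atan2(-0.07808, 0.42476) = -10.416° → normalised to [0°, 360°): 349.584°.

349.6°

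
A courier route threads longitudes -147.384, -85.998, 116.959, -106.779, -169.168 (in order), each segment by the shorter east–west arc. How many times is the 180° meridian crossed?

Leg 1: -147.384° → -85.998°, shortest Δλ = 61.386° (east) — does not cross 180°.
Leg 2: -85.998° → +116.959°, shortest Δλ = -157.043° (west) — crosses 180°.
Leg 3: +116.959° → -106.779°, shortest Δλ = 136.262° (east) — crosses 180°.
Leg 4: -106.779° → -169.168°, shortest Δλ = -62.389° (west) — does not cross 180°.
Total crossings: 2.

2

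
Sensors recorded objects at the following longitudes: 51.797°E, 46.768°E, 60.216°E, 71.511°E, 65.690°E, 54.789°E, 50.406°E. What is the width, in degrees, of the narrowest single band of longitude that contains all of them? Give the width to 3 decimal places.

Sort the longitudes: +46.768°, +50.406°, +51.797°, +54.789°, +60.216°, +65.690°, +71.511°.
Eastward gaps between consecutive values (wrapping around): 3.638°, 1.391°, 2.992°, 5.427°, 5.474°, 5.821°, 335.257°.
Largest gap = 335.257° ⇒ minimal covering band is its complement: 360° − 335.257° = 24.743°.
Band runs from +46.768° eastward to +71.511°.

24.743°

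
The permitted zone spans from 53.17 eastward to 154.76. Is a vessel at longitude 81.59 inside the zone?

Yes

Band width going east from +53.17° to +154.76°: ((154.76 − 53.17) mod 360) = 101.59°.
Offset of +81.59° east of the west edge: ((81.59 − 53.17) mod 360) = 28.42°.
28.42° ≤ 101.59° ⇒ inside.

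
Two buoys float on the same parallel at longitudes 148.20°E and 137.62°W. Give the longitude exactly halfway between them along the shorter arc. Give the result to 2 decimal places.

174.71°W

Signed shortest Δλ from +148.20° to -137.62° is +74.18°.
Midpoint longitude = +148.20° + (+74.18°)/2 = +148.20° + 37.09° = +185.29°.
Normalise into (−180°, 180°]: -174.71°.
(The naïve average (+148.20 + -137.62)/2 = 5.29° is on the wrong side of the globe.)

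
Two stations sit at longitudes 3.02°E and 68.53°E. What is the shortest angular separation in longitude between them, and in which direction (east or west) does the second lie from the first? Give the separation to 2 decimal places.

65.51° east

Raw difference: 68.53 − 3.02 = 65.51°.
Normalise into (−180°, 180°]: 65.51° stays 65.51°.
Positive ⇒ the second point lies to the east; separation 65.51°.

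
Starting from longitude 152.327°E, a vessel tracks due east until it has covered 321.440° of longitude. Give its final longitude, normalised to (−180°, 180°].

113.767°E

Start at +152.327°; shift +321.440° → +473.767°.
+473.767° lies outside (−180°, 180°]; subtract 360° → +113.767°.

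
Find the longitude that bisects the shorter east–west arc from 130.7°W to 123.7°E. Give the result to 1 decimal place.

176.5°E

Signed shortest Δλ from -130.7° to +123.7° is -105.6°.
Midpoint longitude = -130.7° + (-105.6°)/2 = -130.7° − 52.8° = -183.5°.
Normalise into (−180°, 180°]: +176.5°.
(The naïve average (-130.7 + +123.7)/2 = -3.5° is on the wrong side of the globe.)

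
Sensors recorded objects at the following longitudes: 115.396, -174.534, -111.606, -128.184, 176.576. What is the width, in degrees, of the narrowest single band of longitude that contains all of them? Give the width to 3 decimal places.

Sort the longitudes: -174.534°, -128.184°, -111.606°, +115.396°, +176.576°.
Eastward gaps between consecutive values (wrapping around): 46.350°, 16.578°, 227.002°, 61.180°, 8.890°.
Largest gap = 227.002° ⇒ minimal covering band is its complement: 360° − 227.002° = 132.998°.
Band runs from +115.396° eastward to -111.606°, crossing the antimeridian.

132.998°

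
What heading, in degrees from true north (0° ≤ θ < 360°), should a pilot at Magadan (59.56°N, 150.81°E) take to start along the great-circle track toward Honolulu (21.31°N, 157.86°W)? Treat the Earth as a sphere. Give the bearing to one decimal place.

113.6°

Δλ = -157.86 − 150.81 = -308.67°; wrapped into (−180°, 180°]: 51.33°.
θ = atan2( sin Δλ · cos φ₂ , cos φ₁ · sin φ₂ − sin φ₁ · cos φ₂ · cos Δλ )
  = atan2(0.72738, -0.31776) = 113.598° → normalised to [0°, 360°): 113.598°.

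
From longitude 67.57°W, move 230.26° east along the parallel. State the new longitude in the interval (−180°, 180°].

Start at -67.57°; shift +230.26° → +162.69°.
+162.69° already lies in (−180°, 180°].

162.69°E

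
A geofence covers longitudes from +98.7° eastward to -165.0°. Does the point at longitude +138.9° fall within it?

Band width going east from +98.7° to -165.0°: ((-165.0 − 98.7) mod 360) = 96.3°.
Offset of +138.9° east of the west edge: ((138.9 − 98.7) mod 360) = 40.2°.
40.2° ≤ 96.3° ⇒ inside.

Yes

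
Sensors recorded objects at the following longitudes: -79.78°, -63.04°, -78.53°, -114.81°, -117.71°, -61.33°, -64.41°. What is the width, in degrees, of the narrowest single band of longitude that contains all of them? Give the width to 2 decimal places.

56.38°

Sort the longitudes: -117.71°, -114.81°, -79.78°, -78.53°, -64.41°, -63.04°, -61.33°.
Eastward gaps between consecutive values (wrapping around): 2.90°, 35.03°, 1.25°, 14.12°, 1.37°, 1.71°, 303.62°.
Largest gap = 303.62° ⇒ minimal covering band is its complement: 360° − 303.62° = 56.38°.
Band runs from -117.71° eastward to -61.33°.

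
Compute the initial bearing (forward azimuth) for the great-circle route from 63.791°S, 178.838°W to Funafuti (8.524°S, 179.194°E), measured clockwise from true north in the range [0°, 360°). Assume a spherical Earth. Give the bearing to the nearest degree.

358°

Δλ = 179.194 − -178.838 = 358.032°; wrapped into (−180°, 180°]: -1.968°.
θ = atan2( sin Δλ · cos φ₂ , cos φ₁ · sin φ₂ − sin φ₁ · cos φ₂ · cos Δλ )
  = atan2(-0.03396, 0.82129) = -2.368° → normalised to [0°, 360°): 357.632°.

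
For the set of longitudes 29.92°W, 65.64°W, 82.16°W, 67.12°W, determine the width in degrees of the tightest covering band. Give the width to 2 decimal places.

Sort the longitudes: -82.16°, -67.12°, -65.64°, -29.92°.
Eastward gaps between consecutive values (wrapping around): 15.04°, 1.48°, 35.72°, 307.76°.
Largest gap = 307.76° ⇒ minimal covering band is its complement: 360° − 307.76° = 52.24°.
Band runs from -82.16° eastward to -29.92°.

52.24°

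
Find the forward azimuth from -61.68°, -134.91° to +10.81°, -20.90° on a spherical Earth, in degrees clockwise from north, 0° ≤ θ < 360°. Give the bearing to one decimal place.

Δλ = -20.90 − -134.91 = 114.01°.
θ = atan2( sin Δλ · cos φ₂ , cos φ₁ · sin φ₂ − sin φ₁ · cos φ₂ · cos Δλ )
  = atan2(0.89726, -0.26286) = 106.329° → normalised to [0°, 360°): 106.329°.

106.3°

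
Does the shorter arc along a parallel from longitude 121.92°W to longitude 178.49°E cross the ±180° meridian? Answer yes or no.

Yes

Naïve |178.49 − -121.92| = 300.41° > 180°, so the shorter arc goes the other way round — across 180°.
Signed shortest Δλ = ((178.49 − -121.92 + 180) mod 360) − 180 = -59.59°.
Going west by 59.59° from -121.92° passes through 180° before reaching +178.49°.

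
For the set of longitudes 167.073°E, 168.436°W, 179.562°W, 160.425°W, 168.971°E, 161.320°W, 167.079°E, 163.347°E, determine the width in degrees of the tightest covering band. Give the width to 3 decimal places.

36.228°

Sort the longitudes: -179.562°, -168.436°, -161.320°, -160.425°, +163.347°, +167.073°, +167.079°, +168.971°.
Eastward gaps between consecutive values (wrapping around): 11.126°, 7.116°, 0.895°, 323.772°, 3.726°, 0.006°, 1.892°, 11.467°.
Largest gap = 323.772° ⇒ minimal covering band is its complement: 360° − 323.772° = 36.228°.
Band runs from +163.347° eastward to -160.425°, crossing the antimeridian.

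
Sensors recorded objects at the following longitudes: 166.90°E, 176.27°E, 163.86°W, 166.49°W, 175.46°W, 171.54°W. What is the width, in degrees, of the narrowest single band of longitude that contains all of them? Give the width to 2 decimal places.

29.24°

Sort the longitudes: -175.46°, -171.54°, -166.49°, -163.86°, +166.90°, +176.27°.
Eastward gaps between consecutive values (wrapping around): 3.92°, 5.05°, 2.63°, 330.76°, 9.37°, 8.27°.
Largest gap = 330.76° ⇒ minimal covering band is its complement: 360° − 330.76° = 29.24°.
Band runs from +166.90° eastward to -163.86°, crossing the antimeridian.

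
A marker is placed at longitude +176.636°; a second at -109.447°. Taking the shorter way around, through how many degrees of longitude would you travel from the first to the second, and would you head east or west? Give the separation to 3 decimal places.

Raw difference: -109.447 − 176.636 = -286.083°.
Normalise into (−180°, 180°]: -286.083° + 360° = 73.917°.
Positive ⇒ the second point lies to the east; separation 73.917°.

73.917° east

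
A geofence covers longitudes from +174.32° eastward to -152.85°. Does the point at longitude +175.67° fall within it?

Band width going east from +174.32° to -152.85°: ((-152.85 − 174.32) mod 360) = 32.83°.
Offset of +175.67° east of the west edge: ((175.67 − 174.32) mod 360) = 1.35°.
1.35° ≤ 32.83° ⇒ inside.

Yes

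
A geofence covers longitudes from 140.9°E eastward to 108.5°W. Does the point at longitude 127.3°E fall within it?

Band width going east from +140.9° to -108.5°: ((-108.5 − 140.9) mod 360) = 110.6°.
Offset of +127.3° east of the west edge: ((127.3 − 140.9) mod 360) = 346.4°.
346.4° > 110.6° ⇒ outside.

No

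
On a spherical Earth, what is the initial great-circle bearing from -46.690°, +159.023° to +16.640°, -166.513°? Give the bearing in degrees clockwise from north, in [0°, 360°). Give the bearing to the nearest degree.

Δλ = -166.513 − 159.023 = -325.536°; wrapped into (−180°, 180°]: 34.464°.
θ = atan2( sin Δλ · cos φ₂ , cos φ₁ · sin φ₂ − sin φ₁ · cos φ₂ · cos Δλ )
  = atan2(0.54219, 0.77124) = 35.108° → normalised to [0°, 360°): 35.108°.

35°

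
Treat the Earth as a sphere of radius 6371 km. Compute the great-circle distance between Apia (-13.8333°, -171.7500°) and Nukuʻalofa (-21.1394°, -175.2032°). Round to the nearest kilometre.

Δλ = -175.2032 − -171.7500 = -3.4532°.
Δφ = -21.1394 − -13.8333 = -7.3061°.
a = sin²(Δφ/2) + cos φ₁ · cos φ₂ · sin²(Δλ/2) = 0.004882.
c = 2·atan2(√a, √(1−a)) = 0.13985 rad → d = 6371·c ≈ 891.00 km.

891 km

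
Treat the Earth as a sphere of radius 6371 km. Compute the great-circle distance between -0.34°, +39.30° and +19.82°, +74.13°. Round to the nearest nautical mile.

2379 nmi

Δλ = 74.13 − 39.30 = 34.83°.
Δφ = 19.82 − -0.34 = 20.16°.
a = sin²(Δφ/2) + cos φ₁ · cos φ₂ · sin²(Δλ/2) = 0.114900.
c = 2·atan2(√a, √(1−a)) = 0.69164 rad → d = 6371·c ≈ 4406.45 km ≈ 2379.29 nmi.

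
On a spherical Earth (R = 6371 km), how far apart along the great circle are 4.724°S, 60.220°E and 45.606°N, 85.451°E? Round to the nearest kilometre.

Δλ = 85.451 − 60.220 = 25.231°.
Δφ = 45.606 − -4.724 = 50.330°.
a = sin²(Δφ/2) + cos φ₁ · cos φ₂ · sin²(Δλ/2) = 0.214076.
c = 2·atan2(√a, √(1−a)) = 0.96204 rad → d = 6371·c ≈ 6129.15 km.

6129 km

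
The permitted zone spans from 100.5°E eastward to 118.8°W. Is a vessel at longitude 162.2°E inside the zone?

Yes

Band width going east from +100.5° to -118.8°: ((-118.8 − 100.5) mod 360) = 140.7°.
Offset of +162.2° east of the west edge: ((162.2 − 100.5) mod 360) = 61.7°.
61.7° ≤ 140.7° ⇒ inside.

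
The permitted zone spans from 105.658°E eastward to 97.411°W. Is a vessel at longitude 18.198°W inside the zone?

No

Band width going east from +105.658° to -97.411°: ((-97.411 − 105.658) mod 360) = 156.931°.
Offset of -18.198° east of the west edge: ((-18.198 − 105.658) mod 360) = 236.144°.
236.144° > 156.931° ⇒ outside.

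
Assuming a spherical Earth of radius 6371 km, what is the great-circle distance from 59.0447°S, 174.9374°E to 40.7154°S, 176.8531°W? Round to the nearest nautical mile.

1143 nmi

Δλ = -176.8531 − 174.9374 = -351.7905°; wrapped into (−180°, 180°]: 8.2095°.
Δφ = -40.7154 − -59.0447 = 18.3293°.
a = sin²(Δφ/2) + cos φ₁ · cos φ₂ · sin²(Δλ/2) = 0.027365.
c = 2·atan2(√a, √(1−a)) = 0.33238 rad → d = 6371·c ≈ 2117.57 km ≈ 1143.40 nmi.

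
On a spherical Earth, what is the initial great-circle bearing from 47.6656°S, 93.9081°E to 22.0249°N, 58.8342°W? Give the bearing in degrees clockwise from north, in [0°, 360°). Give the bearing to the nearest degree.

Δλ = -58.8342 − 93.9081 = -152.7423°.
θ = atan2( sin Δλ · cos φ₂ , cos φ₁ · sin φ₂ − sin φ₁ · cos φ₂ · cos Δλ )
  = atan2(-0.42457, -0.35663) = -130.030° → normalised to [0°, 360°): 229.970°.

230°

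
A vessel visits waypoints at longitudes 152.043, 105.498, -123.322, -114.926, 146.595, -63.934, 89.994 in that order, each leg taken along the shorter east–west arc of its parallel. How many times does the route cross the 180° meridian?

3

Leg 1: +152.043° → +105.498°, shortest Δλ = -46.545° (west) — does not cross 180°.
Leg 2: +105.498° → -123.322°, shortest Δλ = 131.18° (east) — crosses 180°.
Leg 3: -123.322° → -114.926°, shortest Δλ = 8.396° (east) — does not cross 180°.
Leg 4: -114.926° → +146.595°, shortest Δλ = -98.479° (west) — crosses 180°.
Leg 5: +146.595° → -63.934°, shortest Δλ = 149.471° (east) — crosses 180°.
Leg 6: -63.934° → +89.994°, shortest Δλ = 153.928° (east) — does not cross 180°.
Total crossings: 3.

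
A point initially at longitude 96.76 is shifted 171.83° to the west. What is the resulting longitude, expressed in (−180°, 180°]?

Start at +96.76°; shift −171.83° → -75.07°.
-75.07° already lies in (−180°, 180°].

-75.07°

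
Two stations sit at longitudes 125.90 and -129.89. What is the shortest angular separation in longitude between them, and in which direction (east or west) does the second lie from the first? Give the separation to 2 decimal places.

104.21° east

Raw difference: -129.89 − 125.90 = -255.79°.
Normalise into (−180°, 180°]: -255.79° + 360° = 104.21°.
Positive ⇒ the second point lies to the east; separation 104.21°.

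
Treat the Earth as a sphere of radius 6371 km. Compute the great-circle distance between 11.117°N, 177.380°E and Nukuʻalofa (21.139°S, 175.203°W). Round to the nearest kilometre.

Δλ = -175.203 − 177.380 = -352.583°; wrapped into (−180°, 180°]: 7.417°.
Δφ = -21.139 − 11.117 = -32.256°.
a = sin²(Δφ/2) + cos φ₁ · cos φ₂ · sin²(Δλ/2) = 0.080993.
c = 2·atan2(√a, √(1−a)) = 0.57716 rad → d = 6371·c ≈ 3677.10 km.

3677 km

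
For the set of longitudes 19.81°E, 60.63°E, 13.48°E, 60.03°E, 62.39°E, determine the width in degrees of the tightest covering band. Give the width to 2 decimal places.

48.91°

Sort the longitudes: +13.48°, +19.81°, +60.03°, +60.63°, +62.39°.
Eastward gaps between consecutive values (wrapping around): 6.33°, 40.22°, 0.60°, 1.76°, 311.09°.
Largest gap = 311.09° ⇒ minimal covering band is its complement: 360° − 311.09° = 48.91°.
Band runs from +13.48° eastward to +62.39°.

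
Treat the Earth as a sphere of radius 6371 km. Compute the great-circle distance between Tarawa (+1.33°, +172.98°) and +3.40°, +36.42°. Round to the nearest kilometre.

15158 km

Δλ = 36.42 − 172.98 = -136.56°.
Δφ = 3.40 − 1.33 = 2.07°.
a = sin²(Δφ/2) + cos φ₁ · cos φ₂ · sin²(Δλ/2) = 0.861622.
c = 2·atan2(√a, √(1−a)) = 2.37929 rad → d = 6371·c ≈ 15158.43 km.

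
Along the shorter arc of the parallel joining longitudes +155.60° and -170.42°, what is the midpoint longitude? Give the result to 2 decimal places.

+172.59°

Signed shortest Δλ from +155.60° to -170.42° is +33.98°.
Midpoint longitude = +155.60° + (+33.98°)/2 = +155.60° + 16.99° = +172.59°.
(The naïve average (+155.60 + -170.42)/2 = -7.41° is on the wrong side of the globe.)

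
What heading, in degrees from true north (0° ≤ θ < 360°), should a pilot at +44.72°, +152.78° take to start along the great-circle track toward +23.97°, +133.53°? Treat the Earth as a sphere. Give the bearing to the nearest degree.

223°

Δλ = 133.53 − 152.78 = -19.25°.
θ = atan2( sin Δλ · cos φ₂ , cos φ₁ · sin φ₂ − sin φ₁ · cos φ₂ · cos Δλ )
  = atan2(-0.30126, -0.31834) = -136.579° → normalised to [0°, 360°): 223.421°.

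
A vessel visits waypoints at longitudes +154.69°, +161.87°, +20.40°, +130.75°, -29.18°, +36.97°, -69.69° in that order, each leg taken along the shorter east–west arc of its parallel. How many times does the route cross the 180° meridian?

0

Leg 1: +154.69° → +161.87°, shortest Δλ = 7.18° (east) — does not cross 180°.
Leg 2: +161.87° → +20.40°, shortest Δλ = -141.47° (west) — does not cross 180°.
Leg 3: +20.40° → +130.75°, shortest Δλ = 110.35° (east) — does not cross 180°.
Leg 4: +130.75° → -29.18°, shortest Δλ = -159.93° (west) — does not cross 180°.
Leg 5: -29.18° → +36.97°, shortest Δλ = 66.15° (east) — does not cross 180°.
Leg 6: +36.97° → -69.69°, shortest Δλ = -106.66° (west) — does not cross 180°.
Total crossings: 0.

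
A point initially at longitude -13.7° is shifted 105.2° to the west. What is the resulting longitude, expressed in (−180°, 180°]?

-118.9°

Start at -13.7°; shift −105.2° → -118.9°.
-118.9° already lies in (−180°, 180°].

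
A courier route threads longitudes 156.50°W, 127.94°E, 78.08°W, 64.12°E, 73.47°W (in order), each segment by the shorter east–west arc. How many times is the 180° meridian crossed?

2

Leg 1: -156.50° → +127.94°, shortest Δλ = -75.56° (west) — crosses 180°.
Leg 2: +127.94° → -78.08°, shortest Δλ = 153.98° (east) — crosses 180°.
Leg 3: -78.08° → +64.12°, shortest Δλ = 142.2° (east) — does not cross 180°.
Leg 4: +64.12° → -73.47°, shortest Δλ = -137.59° (west) — does not cross 180°.
Total crossings: 2.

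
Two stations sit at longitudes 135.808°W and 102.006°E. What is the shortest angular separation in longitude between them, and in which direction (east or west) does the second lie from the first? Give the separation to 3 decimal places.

Raw difference: 102.006 − -135.808 = 237.814°.
Normalise into (−180°, 180°]: 237.814° − 360° = -122.186°.
Negative ⇒ the second point lies to the west; separation 122.186°.

122.186° west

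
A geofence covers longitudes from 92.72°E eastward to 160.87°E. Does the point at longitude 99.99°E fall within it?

Band width going east from +92.72° to +160.87°: ((160.87 − 92.72) mod 360) = 68.15°.
Offset of +99.99° east of the west edge: ((99.99 − 92.72) mod 360) = 7.27°.
7.27° ≤ 68.15° ⇒ inside.

Yes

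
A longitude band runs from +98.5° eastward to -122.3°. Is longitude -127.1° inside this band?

Band width going east from +98.5° to -122.3°: ((-122.3 − 98.5) mod 360) = 139.2°.
Offset of -127.1° east of the west edge: ((-127.1 − 98.5) mod 360) = 134.4°.
134.4° ≤ 139.2° ⇒ inside.

Yes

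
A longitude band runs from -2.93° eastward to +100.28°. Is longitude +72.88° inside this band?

Band width going east from -2.93° to +100.28°: ((100.28 − -2.93) mod 360) = 103.21°.
Offset of +72.88° east of the west edge: ((72.88 − -2.93) mod 360) = 75.81°.
75.81° ≤ 103.21° ⇒ inside.

Yes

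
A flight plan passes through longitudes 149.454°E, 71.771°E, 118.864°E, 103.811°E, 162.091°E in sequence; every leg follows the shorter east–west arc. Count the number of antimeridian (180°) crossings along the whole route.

0

Leg 1: +149.454° → +71.771°, shortest Δλ = -77.683° (west) — does not cross 180°.
Leg 2: +71.771° → +118.864°, shortest Δλ = 47.093° (east) — does not cross 180°.
Leg 3: +118.864° → +103.811°, shortest Δλ = -15.053° (west) — does not cross 180°.
Leg 4: +103.811° → +162.091°, shortest Δλ = 58.28° (east) — does not cross 180°.
Total crossings: 0.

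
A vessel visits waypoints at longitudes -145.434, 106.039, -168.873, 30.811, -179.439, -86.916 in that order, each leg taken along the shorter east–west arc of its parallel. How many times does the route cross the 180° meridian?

Leg 1: -145.434° → +106.039°, shortest Δλ = -108.527° (west) — crosses 180°.
Leg 2: +106.039° → -168.873°, shortest Δλ = 85.088° (east) — crosses 180°.
Leg 3: -168.873° → +30.811°, shortest Δλ = -160.316° (west) — crosses 180°.
Leg 4: +30.811° → -179.439°, shortest Δλ = 149.75° (east) — crosses 180°.
Leg 5: -179.439° → -86.916°, shortest Δλ = 92.523° (east) — does not cross 180°.
Total crossings: 4.

4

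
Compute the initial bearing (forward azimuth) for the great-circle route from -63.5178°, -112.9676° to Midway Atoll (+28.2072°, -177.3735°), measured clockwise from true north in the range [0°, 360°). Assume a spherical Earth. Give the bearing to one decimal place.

304.8°

Δλ = -177.3735 − -112.9676 = -64.4059°.
θ = atan2( sin Δλ · cos φ₂ , cos φ₁ · sin φ₂ − sin φ₁ · cos φ₂ · cos Δλ )
  = atan2(-0.79477, 0.55152) = -55.242° → normalised to [0°, 360°): 304.758°.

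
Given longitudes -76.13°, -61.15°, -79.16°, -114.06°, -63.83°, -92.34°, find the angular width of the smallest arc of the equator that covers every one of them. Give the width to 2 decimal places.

52.91°

Sort the longitudes: -114.06°, -92.34°, -79.16°, -76.13°, -63.83°, -61.15°.
Eastward gaps between consecutive values (wrapping around): 21.72°, 13.18°, 3.03°, 12.30°, 2.68°, 307.09°.
Largest gap = 307.09° ⇒ minimal covering band is its complement: 360° − 307.09° = 52.91°.
Band runs from -114.06° eastward to -61.15°.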